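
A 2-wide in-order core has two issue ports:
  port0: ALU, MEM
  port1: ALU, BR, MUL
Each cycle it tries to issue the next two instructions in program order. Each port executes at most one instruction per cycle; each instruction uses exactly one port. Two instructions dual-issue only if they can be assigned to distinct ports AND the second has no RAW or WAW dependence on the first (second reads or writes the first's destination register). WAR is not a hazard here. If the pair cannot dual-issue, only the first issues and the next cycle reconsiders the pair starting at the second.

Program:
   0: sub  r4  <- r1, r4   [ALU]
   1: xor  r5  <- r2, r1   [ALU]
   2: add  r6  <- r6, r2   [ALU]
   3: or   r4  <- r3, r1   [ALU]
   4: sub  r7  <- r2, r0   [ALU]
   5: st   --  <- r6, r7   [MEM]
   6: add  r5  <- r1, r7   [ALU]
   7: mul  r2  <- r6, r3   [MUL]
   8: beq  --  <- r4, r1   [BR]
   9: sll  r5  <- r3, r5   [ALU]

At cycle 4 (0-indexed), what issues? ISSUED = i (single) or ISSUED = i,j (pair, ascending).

ISSUED = 7

t=0 i0,i1:sub xor ; pair
t=1 i2,i3:add or ; pair
t=2 i4:sub ; RAW r7
t=3 i5,i6:st add ; pair
t=4 i7:mul ; no-port MUL/BR
t=5 i8,i9:beq sll ; pair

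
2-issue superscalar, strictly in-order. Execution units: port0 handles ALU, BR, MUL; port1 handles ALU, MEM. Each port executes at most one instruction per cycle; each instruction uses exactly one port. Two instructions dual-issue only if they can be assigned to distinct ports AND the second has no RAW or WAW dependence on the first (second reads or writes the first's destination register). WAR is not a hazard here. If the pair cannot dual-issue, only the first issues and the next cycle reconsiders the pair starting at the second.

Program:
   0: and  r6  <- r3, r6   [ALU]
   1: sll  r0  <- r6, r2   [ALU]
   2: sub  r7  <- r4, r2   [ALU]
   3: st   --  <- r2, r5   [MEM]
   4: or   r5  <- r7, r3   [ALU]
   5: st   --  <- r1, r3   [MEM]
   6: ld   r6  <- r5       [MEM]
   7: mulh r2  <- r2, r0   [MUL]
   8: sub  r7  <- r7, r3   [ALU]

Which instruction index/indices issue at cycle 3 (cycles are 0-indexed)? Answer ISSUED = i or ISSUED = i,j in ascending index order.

#0 head=0: and.ALU i0 RAW r6
#1 head=1: sll.ALU sub.ALU i1,i2 dual
#2 head=3: st.MEM or.ALU i3,i4 dual
#3 head=5: st.MEM i5 no-port MEM/MEM
#4 head=6: ld.MEM mulh.MUL i6,i7 dual
#5 head=8: sub.ALU i8 tail

ISSUED = 5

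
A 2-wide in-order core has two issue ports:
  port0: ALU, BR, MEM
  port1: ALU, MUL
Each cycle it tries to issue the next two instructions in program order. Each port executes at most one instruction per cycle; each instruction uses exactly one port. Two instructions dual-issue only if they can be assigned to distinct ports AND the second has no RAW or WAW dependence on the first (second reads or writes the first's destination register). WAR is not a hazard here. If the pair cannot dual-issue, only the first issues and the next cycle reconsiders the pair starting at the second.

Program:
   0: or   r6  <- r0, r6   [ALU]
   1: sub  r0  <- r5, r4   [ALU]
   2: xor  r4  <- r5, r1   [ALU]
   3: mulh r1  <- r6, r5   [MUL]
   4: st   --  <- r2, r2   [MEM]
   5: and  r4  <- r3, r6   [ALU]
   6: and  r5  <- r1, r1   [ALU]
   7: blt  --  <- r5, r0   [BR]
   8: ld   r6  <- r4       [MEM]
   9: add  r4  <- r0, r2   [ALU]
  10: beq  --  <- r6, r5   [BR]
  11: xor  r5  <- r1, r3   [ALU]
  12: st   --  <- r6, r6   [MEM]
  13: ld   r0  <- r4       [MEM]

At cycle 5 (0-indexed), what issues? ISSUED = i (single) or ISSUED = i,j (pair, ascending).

[0] i0&i1  or sub  -- dual
[1] i2&i3  xor mulh  -- dual
[2] i4&i5  st and  -- dual
[3] i6  and  -- RAW r5
[4] i7  blt  -- no-port BR/MEM
[5] i8&i9  ld add  -- dual
[6] i10&i11  beq xor  -- dual
[7] i12  st  -- no-port MEM/MEM
[8] i13  ld  -- tail

ISSUED = 8,9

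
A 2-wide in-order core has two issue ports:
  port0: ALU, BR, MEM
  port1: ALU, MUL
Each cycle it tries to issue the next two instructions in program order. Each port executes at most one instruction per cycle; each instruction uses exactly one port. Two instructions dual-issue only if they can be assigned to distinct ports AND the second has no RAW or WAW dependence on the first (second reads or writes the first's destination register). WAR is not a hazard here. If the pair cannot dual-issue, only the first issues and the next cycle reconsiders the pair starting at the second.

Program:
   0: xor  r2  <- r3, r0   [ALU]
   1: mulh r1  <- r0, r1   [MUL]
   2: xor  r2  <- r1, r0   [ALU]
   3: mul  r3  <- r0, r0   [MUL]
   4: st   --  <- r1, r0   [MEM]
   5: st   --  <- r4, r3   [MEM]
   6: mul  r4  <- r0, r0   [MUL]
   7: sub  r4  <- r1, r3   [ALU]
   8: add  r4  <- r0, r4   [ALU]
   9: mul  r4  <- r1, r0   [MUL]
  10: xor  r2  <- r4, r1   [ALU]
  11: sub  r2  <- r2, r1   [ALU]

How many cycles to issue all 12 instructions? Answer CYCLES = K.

t=0 i0/i1:xor.ALU/mulh.MUL ; pair
t=1 i2/i3:xor.ALU/mul.MUL ; pair
t=2 i4:st.MEM ; no-port MEM/MEM
t=3 i5/i6:st.MEM/mul.MUL ; pair
t=4 i7:sub.ALU ; RAW+WAW r4
t=5 i8:add.ALU ; WAW r4
t=6 i9:mul.MUL ; RAW r4
t=7 i10:xor.ALU ; RAW+WAW r2
t=8 i11:sub.ALU ; tail

CYCLES = 9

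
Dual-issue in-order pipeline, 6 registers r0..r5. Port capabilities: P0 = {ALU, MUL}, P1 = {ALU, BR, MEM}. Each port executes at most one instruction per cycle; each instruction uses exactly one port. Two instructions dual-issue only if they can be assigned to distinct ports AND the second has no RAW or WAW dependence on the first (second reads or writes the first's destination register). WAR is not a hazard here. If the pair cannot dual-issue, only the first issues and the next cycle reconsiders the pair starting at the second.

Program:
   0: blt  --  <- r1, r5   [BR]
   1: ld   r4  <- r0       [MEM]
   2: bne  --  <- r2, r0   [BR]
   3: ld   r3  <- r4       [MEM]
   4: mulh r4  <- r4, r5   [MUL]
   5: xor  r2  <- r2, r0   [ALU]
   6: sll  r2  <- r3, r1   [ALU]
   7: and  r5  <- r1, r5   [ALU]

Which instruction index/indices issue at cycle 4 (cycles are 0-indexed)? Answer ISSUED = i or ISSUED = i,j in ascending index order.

#0 head=0: blt.BR i0 no-port BR/MEM
#1 head=1: ld.MEM i1 no-port MEM/BR
#2 head=2: bne.BR i2 no-port BR/MEM
#3 head=3: ld.MEM mulh.MUL i3/i4 dual
#4 head=5: xor.ALU i5 WAW r2
#5 head=6: sll.ALU and.ALU i6/i7 dual

ISSUED = 5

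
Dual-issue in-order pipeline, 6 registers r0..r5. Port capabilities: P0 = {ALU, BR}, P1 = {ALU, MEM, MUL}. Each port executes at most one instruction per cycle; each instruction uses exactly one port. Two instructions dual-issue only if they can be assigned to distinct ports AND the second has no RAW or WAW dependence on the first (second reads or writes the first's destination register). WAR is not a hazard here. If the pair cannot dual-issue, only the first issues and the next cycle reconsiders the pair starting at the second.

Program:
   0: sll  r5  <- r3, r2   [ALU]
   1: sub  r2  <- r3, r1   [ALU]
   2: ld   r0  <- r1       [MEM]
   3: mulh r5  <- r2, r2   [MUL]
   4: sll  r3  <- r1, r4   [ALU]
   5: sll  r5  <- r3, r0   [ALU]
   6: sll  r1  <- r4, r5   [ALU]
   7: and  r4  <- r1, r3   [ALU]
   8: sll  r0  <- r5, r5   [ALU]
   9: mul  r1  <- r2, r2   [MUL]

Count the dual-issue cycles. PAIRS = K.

c0: i0,i1 sll.ALU+sub.ALU  dual
c1: i2 ld.MEM  no-port MEM/MUL
c2: i3,i4 mulh.MUL+sll.ALU  dual
c3: i5 sll.ALU  RAW r5
c4: i6 sll.ALU  RAW r1
c5: i7,i8 and.ALU+sll.ALU  dual
c6: i9 mul.MUL  tail

PAIRS = 3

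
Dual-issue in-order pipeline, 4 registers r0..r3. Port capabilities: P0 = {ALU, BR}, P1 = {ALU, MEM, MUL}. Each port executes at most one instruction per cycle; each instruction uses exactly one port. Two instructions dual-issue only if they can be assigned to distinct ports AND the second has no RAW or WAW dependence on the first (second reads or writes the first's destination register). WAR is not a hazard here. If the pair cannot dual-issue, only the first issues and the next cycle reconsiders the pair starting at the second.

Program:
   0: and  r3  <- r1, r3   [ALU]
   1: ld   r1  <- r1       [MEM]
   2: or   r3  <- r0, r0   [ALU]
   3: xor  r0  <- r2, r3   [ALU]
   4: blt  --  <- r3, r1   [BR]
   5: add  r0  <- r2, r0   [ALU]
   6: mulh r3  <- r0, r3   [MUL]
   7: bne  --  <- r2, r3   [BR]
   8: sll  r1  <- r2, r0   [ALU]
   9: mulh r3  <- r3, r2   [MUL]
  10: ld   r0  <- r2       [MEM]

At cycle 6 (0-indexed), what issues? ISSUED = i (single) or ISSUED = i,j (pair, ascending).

[0] i0,i1  and+ld  -- pair
[1] i2  or  -- RAW r3
[2] i3,i4  xor+blt  -- pair
[3] i5  add  -- RAW r0
[4] i6  mulh  -- RAW r3
[5] i7,i8  bne+sll  -- pair
[6] i9  mulh  -- no-port MUL/MEM
[7] i10  ld  -- tail

ISSUED = 9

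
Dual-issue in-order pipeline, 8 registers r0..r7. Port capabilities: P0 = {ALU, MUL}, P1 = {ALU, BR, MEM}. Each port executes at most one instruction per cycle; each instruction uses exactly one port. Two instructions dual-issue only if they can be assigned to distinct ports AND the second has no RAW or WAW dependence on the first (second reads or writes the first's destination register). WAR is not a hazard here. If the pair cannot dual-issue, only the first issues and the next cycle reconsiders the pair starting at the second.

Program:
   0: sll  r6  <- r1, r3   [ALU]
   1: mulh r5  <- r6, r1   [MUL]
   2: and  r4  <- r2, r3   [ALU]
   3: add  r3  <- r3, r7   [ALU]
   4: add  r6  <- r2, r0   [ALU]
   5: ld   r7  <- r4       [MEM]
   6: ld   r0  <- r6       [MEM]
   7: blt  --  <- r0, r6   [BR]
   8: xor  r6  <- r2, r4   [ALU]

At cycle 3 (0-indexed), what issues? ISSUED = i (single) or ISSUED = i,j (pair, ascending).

c0: i0 sll  RAW r6
c1: i1,i2 mulh;and  pair
c2: i3,i4 add;add  pair
c3: i5 ld  no-port MEM/MEM
c4: i6 ld  no-port MEM/BR
c5: i7,i8 blt;xor  pair

ISSUED = 5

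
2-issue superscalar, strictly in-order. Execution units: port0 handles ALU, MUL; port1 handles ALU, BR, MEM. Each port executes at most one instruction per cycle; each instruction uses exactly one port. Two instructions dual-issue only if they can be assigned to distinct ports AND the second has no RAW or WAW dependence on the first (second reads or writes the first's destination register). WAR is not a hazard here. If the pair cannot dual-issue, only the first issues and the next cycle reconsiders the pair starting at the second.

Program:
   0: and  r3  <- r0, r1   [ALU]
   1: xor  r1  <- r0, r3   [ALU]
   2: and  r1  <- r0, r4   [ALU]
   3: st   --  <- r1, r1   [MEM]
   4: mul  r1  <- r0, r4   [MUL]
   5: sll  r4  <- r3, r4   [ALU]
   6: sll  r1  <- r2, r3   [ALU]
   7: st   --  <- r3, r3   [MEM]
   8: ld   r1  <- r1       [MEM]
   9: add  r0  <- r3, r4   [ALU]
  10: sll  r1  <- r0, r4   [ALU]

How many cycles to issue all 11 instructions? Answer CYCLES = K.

[0] i0  and  -- RAW r3
[1] i1  xor  -- WAW r1
[2] i2  and  -- RAW r1
[3] i3&i4  st;mul  -- 2-wide
[4] i5&i6  sll;sll  -- 2-wide
[5] i7  st  -- no-port MEM/MEM
[6] i8&i9  ld;add  -- 2-wide
[7] i10  sll  -- tail

CYCLES = 8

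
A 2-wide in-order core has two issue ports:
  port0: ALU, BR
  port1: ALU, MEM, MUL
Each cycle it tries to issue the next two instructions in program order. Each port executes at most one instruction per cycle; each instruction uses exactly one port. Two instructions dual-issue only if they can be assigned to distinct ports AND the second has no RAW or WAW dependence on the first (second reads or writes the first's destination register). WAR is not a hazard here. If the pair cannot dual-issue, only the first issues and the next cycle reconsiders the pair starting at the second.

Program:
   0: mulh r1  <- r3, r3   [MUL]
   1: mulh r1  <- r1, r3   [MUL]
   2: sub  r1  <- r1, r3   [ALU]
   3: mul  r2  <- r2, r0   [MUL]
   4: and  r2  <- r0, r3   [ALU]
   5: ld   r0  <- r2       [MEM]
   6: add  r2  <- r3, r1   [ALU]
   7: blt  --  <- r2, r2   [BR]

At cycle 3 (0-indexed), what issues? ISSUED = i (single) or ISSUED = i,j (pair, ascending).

t=0 i0:mulh ; no-port MUL/MUL
t=1 i1:mulh ; RAW+WAW r1
t=2 i2,i3:sub+mul ; dual
t=3 i4:and ; RAW r2
t=4 i5,i6:ld+add ; dual
t=5 i7:blt ; tail

ISSUED = 4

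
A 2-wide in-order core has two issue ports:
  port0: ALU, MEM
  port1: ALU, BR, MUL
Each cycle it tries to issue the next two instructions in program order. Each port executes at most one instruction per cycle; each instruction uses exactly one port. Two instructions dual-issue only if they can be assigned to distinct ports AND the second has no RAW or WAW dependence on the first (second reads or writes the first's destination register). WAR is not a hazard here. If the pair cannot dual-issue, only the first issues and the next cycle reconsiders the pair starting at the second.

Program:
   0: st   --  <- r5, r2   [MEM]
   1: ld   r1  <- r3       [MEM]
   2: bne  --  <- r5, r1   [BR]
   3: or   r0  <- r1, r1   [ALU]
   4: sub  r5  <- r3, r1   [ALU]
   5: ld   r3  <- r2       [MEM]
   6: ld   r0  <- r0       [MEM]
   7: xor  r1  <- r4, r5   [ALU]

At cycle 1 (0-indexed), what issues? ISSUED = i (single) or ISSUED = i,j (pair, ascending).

[0] i0  st  -- no-port MEM/MEM
[1] i1  ld  -- RAW r1
[2] i2+i3  bne/or  -- pair
[3] i4+i5  sub/ld  -- pair
[4] i6+i7  ld/xor  -- pair

ISSUED = 1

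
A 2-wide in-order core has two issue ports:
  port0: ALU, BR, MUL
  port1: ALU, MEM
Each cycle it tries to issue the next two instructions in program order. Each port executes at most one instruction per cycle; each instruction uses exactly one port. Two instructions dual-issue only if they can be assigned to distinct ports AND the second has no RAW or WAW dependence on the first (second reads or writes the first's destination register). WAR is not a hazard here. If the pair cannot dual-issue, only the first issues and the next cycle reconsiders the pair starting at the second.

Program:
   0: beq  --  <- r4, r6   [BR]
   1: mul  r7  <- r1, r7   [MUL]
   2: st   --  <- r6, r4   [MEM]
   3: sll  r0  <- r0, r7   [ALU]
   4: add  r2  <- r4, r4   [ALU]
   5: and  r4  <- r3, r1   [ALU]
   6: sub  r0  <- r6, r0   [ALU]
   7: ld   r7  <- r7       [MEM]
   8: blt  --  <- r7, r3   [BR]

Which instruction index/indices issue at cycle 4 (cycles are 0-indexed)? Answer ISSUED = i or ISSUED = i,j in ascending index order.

c0: i0 beq.BR  no-port BR/MUL
c1: i1/i2 mul.MUL;st.MEM  2-wide
c2: i3/i4 sll.ALU;add.ALU  2-wide
c3: i5/i6 and.ALU;sub.ALU  2-wide
c4: i7 ld.MEM  RAW r7
c5: i8 blt.BR  tail

ISSUED = 7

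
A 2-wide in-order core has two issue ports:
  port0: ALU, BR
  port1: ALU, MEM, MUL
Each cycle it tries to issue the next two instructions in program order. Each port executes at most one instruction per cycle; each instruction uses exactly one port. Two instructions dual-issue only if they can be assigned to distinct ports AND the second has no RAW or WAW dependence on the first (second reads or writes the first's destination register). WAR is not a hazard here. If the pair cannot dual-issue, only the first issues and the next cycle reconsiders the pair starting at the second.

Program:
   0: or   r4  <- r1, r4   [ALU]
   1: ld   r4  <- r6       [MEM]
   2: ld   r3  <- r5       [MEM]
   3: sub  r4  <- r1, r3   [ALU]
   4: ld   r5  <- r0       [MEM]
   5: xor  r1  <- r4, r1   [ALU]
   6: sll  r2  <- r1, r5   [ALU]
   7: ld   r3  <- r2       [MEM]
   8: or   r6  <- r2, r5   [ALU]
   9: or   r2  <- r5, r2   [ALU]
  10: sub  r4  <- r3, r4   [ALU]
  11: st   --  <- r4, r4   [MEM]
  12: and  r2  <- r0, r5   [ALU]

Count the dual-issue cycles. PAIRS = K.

c0: i0 or  WAW r4
c1: i1 ld  no-port MEM/MEM
c2: i2 ld  RAW r3
c3: i3,i4 sub ld  2-wide
c4: i5 xor  RAW r1
c5: i6 sll  RAW r2
c6: i7,i8 ld or  2-wide
c7: i9,i10 or sub  2-wide
c8: i11,i12 st and  2-wide

PAIRS = 4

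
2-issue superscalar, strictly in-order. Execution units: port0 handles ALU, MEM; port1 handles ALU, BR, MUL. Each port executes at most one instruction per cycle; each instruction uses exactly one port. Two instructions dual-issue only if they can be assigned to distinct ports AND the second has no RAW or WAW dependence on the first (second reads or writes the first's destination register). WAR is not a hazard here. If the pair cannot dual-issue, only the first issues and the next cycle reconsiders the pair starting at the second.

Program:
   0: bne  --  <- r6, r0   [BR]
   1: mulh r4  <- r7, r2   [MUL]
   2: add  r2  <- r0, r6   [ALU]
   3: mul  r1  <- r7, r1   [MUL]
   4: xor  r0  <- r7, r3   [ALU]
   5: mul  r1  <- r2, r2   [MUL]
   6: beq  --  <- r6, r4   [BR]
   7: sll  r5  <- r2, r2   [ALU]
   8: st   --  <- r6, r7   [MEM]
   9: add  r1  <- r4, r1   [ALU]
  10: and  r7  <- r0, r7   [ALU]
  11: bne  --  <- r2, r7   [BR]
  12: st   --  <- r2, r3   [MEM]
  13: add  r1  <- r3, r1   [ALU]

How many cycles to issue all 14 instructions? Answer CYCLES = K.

CYCLES = 9

[0] i0  bne.BR  -- no-port BR/MUL
[1] i1+i2  mulh.MUL+add.ALU  -- dual
[2] i3+i4  mul.MUL+xor.ALU  -- dual
[3] i5  mul.MUL  -- no-port MUL/BR
[4] i6+i7  beq.BR+sll.ALU  -- dual
[5] i8+i9  st.MEM+add.ALU  -- dual
[6] i10  and.ALU  -- RAW r7
[7] i11+i12  bne.BR+st.MEM  -- dual
[8] i13  add.ALU  -- tail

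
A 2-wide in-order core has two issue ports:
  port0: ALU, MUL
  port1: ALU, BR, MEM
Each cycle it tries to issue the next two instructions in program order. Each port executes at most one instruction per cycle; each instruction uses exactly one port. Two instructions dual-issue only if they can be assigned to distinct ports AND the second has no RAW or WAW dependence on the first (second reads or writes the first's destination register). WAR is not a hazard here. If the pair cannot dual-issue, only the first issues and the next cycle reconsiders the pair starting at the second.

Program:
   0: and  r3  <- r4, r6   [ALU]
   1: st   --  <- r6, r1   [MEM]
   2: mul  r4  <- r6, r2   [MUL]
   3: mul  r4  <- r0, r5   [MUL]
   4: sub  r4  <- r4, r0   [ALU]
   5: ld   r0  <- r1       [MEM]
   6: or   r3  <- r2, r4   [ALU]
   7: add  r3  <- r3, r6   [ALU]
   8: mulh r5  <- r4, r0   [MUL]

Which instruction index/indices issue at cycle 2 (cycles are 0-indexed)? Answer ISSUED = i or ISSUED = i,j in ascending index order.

t=0 i0+i1:and+st ; dual
t=1 i2:mul ; no-port MUL/MUL
t=2 i3:mul ; RAW+WAW r4
t=3 i4+i5:sub+ld ; dual
t=4 i6:or ; RAW+WAW r3
t=5 i7+i8:add+mulh ; dual

ISSUED = 3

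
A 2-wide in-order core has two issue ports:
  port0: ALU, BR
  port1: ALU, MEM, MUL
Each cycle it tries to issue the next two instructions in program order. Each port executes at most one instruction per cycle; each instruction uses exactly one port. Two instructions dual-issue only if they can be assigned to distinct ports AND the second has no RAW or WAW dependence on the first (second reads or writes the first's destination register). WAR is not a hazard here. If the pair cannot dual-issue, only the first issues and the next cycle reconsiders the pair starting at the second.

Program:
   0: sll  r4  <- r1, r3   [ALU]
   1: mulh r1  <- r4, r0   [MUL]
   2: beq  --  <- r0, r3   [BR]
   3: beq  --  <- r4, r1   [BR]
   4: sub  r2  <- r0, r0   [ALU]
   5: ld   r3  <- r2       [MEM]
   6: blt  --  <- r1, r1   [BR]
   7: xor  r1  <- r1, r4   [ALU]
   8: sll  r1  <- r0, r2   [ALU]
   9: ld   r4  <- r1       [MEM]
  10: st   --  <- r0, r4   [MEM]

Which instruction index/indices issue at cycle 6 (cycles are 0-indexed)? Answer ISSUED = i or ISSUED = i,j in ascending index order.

0. sll.ALU @i0  | RAW r4
1. mulh.MUL+beq.BR @i1/i2  | dual
2. beq.BR+sub.ALU @i3/i4  | dual
3. ld.MEM+blt.BR @i5/i6  | dual
4. xor.ALU @i7  | WAW r1
5. sll.ALU @i8  | RAW r1
6. ld.MEM @i9  | no-port MEM/MEM
7. st.MEM @i10  | tail

ISSUED = 9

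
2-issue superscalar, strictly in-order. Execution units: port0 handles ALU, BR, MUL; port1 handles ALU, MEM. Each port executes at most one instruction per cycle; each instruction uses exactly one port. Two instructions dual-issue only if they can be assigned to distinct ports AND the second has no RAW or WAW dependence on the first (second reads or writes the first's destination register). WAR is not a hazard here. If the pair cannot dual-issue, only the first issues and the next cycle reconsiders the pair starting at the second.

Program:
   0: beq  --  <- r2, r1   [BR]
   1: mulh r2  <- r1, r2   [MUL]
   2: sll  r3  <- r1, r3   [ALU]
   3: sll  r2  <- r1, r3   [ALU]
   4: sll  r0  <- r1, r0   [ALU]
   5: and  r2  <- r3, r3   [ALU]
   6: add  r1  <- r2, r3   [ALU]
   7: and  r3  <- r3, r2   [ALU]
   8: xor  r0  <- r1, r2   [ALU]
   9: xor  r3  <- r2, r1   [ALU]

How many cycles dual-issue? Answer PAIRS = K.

PAIRS = 4

[0] i0  beq  -- no-port BR/MUL
[1] i1&i2  mulh;sll  -- 2-wide
[2] i3&i4  sll;sll  -- 2-wide
[3] i5  and  -- RAW r2
[4] i6&i7  add;and  -- 2-wide
[5] i8&i9  xor;xor  -- 2-wide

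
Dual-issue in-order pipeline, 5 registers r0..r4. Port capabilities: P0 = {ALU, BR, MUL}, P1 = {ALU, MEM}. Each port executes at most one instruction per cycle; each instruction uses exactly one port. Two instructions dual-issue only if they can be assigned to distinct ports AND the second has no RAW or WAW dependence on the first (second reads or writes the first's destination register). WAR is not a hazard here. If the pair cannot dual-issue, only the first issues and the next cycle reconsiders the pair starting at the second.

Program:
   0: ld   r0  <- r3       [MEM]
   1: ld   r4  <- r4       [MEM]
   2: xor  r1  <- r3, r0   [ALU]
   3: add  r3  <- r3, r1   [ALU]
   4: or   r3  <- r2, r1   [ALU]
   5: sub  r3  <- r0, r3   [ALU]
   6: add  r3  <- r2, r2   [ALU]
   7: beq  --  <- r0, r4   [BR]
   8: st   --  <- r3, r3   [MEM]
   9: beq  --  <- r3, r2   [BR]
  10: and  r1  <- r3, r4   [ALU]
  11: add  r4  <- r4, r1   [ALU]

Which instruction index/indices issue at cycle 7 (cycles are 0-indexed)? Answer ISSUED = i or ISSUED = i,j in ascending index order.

ISSUED = 10

#0 head=0: ld i0 no-port MEM/MEM
#1 head=1: ld;xor i1,i2 pair
#2 head=3: add i3 WAW r3
#3 head=4: or i4 RAW+WAW r3
#4 head=5: sub i5 WAW r3
#5 head=6: add;beq i6,i7 pair
#6 head=8: st;beq i8,i9 pair
#7 head=10: and i10 RAW r1
#8 head=11: add i11 tail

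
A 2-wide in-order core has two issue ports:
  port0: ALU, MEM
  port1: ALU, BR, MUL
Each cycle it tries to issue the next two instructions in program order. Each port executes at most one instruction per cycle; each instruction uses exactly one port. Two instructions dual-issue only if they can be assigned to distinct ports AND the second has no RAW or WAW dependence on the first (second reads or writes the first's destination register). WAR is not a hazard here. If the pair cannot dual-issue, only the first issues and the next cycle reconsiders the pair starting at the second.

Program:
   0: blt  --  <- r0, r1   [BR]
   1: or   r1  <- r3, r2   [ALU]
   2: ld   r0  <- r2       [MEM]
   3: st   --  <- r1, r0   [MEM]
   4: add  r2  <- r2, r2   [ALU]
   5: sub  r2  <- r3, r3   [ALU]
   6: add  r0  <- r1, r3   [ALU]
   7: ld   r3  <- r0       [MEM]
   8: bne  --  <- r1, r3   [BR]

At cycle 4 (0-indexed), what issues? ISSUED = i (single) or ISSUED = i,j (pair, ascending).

ISSUED = 7

  cy0 -> i0/i1 (blt+or) pair
  cy1 -> i2 (ld) no-port MEM/MEM
  cy2 -> i3/i4 (st+add) pair
  cy3 -> i5/i6 (sub+add) pair
  cy4 -> i7 (ld) RAW r3
  cy5 -> i8 (bne) tail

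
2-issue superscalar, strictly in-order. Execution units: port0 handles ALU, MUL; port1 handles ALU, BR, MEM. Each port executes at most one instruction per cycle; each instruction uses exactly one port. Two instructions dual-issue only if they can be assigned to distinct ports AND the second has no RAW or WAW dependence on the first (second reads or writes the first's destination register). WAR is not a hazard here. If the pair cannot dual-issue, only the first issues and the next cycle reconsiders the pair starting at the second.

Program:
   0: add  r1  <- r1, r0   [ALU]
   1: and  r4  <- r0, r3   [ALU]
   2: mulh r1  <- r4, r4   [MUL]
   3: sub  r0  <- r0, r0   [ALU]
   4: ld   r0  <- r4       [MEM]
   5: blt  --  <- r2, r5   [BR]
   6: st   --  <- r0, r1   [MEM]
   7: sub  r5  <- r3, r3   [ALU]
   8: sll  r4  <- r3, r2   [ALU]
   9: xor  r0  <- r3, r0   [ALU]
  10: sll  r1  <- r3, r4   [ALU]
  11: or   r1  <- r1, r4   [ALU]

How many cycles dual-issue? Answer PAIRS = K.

  cy0 -> i0+i1 (add.ALU;and.ALU) dual
  cy1 -> i2+i3 (mulh.MUL;sub.ALU) dual
  cy2 -> i4 (ld.MEM) no-port MEM/BR
  cy3 -> i5 (blt.BR) no-port BR/MEM
  cy4 -> i6+i7 (st.MEM;sub.ALU) dual
  cy5 -> i8+i9 (sll.ALU;xor.ALU) dual
  cy6 -> i10 (sll.ALU) RAW+WAW r1
  cy7 -> i11 (or.ALU) tail

PAIRS = 4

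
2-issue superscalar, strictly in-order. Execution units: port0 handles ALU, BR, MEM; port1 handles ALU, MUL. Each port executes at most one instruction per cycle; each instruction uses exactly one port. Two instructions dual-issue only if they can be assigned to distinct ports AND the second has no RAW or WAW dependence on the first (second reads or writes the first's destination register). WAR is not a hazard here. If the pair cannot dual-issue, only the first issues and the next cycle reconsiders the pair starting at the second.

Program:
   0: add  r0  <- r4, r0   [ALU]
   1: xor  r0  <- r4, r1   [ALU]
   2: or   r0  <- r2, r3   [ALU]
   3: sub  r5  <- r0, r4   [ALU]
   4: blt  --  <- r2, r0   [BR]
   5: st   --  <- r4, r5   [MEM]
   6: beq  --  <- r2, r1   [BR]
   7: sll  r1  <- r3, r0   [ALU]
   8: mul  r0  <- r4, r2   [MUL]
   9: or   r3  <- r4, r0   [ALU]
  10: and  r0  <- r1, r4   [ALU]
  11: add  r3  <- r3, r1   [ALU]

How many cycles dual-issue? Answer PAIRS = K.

#0 head=0: add.ALU i0 WAW r0
#1 head=1: xor.ALU i1 WAW r0
#2 head=2: or.ALU i2 RAW r0
#3 head=3: sub.ALU/blt.BR i3/i4 dual
#4 head=5: st.MEM i5 no-port MEM/BR
#5 head=6: beq.BR/sll.ALU i6/i7 dual
#6 head=8: mul.MUL i8 RAW r0
#7 head=9: or.ALU/and.ALU i9/i10 dual
#8 head=11: add.ALU i11 tail

PAIRS = 3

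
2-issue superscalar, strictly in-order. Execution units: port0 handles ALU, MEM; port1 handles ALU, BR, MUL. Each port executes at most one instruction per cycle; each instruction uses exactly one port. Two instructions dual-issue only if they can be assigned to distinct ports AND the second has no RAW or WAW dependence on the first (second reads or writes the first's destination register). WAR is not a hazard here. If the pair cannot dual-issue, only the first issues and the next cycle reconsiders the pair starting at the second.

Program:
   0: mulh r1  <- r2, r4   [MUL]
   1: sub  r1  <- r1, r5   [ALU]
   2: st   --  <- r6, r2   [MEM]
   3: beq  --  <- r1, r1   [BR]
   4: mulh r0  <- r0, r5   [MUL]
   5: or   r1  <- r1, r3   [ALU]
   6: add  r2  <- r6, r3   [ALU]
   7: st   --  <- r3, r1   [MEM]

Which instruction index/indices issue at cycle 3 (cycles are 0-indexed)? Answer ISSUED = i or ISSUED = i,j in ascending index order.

[0] i0  mulh.MUL  -- RAW+WAW r1
[1] i1,i2  sub.ALU;st.MEM  -- 2-wide
[2] i3  beq.BR  -- no-port BR/MUL
[3] i4,i5  mulh.MUL;or.ALU  -- 2-wide
[4] i6,i7  add.ALU;st.MEM  -- 2-wide

ISSUED = 4,5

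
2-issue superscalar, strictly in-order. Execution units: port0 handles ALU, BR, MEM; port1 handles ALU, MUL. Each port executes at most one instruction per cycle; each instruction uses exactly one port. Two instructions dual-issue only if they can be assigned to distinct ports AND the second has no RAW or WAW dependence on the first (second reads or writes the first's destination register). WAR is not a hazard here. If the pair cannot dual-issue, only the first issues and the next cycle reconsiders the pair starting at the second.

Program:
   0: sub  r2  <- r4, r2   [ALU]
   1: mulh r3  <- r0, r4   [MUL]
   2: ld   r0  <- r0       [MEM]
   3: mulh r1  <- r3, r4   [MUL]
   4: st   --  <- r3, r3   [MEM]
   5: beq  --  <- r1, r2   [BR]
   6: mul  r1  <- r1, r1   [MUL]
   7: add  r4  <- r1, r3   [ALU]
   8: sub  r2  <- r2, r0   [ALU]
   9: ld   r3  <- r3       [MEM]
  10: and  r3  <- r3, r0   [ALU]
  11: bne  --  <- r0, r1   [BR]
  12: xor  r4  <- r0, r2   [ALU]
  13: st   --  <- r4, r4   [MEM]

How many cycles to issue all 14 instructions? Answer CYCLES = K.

CYCLES = 9

[0] i0/i1  sub.ALU;mulh.MUL  -- 2-wide
[1] i2/i3  ld.MEM;mulh.MUL  -- 2-wide
[2] i4  st.MEM  -- no-port MEM/BR
[3] i5/i6  beq.BR;mul.MUL  -- 2-wide
[4] i7/i8  add.ALU;sub.ALU  -- 2-wide
[5] i9  ld.MEM  -- RAW+WAW r3
[6] i10/i11  and.ALU;bne.BR  -- 2-wide
[7] i12  xor.ALU  -- RAW r4
[8] i13  st.MEM  -- tail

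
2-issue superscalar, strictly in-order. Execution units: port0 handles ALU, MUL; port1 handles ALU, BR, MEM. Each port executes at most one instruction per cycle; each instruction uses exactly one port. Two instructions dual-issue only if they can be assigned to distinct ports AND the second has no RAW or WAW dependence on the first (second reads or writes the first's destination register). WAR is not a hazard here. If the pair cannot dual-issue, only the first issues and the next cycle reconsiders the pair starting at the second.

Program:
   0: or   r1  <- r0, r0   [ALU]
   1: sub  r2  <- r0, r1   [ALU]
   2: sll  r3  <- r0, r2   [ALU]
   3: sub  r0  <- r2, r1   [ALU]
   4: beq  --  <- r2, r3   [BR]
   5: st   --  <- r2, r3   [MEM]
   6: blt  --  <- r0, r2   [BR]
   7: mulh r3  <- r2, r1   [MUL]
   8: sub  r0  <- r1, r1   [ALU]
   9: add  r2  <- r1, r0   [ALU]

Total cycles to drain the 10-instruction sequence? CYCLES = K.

#0 head=0: or.ALU i0 RAW r1
#1 head=1: sub.ALU i1 RAW r2
#2 head=2: sll.ALU;sub.ALU i2,i3 pair
#3 head=4: beq.BR i4 no-port BR/MEM
#4 head=5: st.MEM i5 no-port MEM/BR
#5 head=6: blt.BR;mulh.MUL i6,i7 pair
#6 head=8: sub.ALU i8 RAW r0
#7 head=9: add.ALU i9 tail

CYCLES = 8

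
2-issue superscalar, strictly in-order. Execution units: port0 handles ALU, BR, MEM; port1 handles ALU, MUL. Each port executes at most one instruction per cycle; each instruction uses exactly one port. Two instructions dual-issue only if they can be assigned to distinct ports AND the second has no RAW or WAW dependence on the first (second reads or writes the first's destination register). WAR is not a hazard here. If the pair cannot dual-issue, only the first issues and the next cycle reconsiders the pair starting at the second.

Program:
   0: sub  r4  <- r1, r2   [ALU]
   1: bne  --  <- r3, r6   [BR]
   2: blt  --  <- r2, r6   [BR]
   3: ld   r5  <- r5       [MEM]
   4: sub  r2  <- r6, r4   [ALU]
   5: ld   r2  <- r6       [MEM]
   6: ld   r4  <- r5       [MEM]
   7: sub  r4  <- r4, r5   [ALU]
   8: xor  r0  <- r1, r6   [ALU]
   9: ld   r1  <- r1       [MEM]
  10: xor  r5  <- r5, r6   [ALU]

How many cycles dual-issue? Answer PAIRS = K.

#0 head=0: sub;bne i0+i1 dual
#1 head=2: blt i2 no-port BR/MEM
#2 head=3: ld;sub i3+i4 dual
#3 head=5: ld i5 no-port MEM/MEM
#4 head=6: ld i6 RAW+WAW r4
#5 head=7: sub;xor i7+i8 dual
#6 head=9: ld;xor i9+i10 dual

PAIRS = 4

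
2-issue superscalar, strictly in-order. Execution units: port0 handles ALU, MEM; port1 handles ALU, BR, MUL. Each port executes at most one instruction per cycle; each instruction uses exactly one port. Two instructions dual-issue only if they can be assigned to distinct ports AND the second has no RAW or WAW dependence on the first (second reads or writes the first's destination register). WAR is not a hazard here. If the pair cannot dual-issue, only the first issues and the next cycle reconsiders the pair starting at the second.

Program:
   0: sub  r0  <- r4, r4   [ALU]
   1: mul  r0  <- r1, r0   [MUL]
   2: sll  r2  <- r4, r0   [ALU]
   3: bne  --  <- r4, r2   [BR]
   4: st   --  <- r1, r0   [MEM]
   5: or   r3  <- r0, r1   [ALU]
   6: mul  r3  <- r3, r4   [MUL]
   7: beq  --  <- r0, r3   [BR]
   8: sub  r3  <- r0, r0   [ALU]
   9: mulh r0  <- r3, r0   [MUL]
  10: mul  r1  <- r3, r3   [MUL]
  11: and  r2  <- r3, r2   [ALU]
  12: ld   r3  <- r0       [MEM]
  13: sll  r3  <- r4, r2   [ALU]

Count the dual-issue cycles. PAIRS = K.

PAIRS = 3

t=0 i0:sub ; RAW+WAW r0
t=1 i1:mul ; RAW r0
t=2 i2:sll ; RAW r2
t=3 i3+i4:bne/st ; dual
t=4 i5:or ; RAW+WAW r3
t=5 i6:mul ; no-port MUL/BR
t=6 i7+i8:beq/sub ; dual
t=7 i9:mulh ; no-port MUL/MUL
t=8 i10+i11:mul/and ; dual
t=9 i12:ld ; WAW r3
t=10 i13:sll ; tail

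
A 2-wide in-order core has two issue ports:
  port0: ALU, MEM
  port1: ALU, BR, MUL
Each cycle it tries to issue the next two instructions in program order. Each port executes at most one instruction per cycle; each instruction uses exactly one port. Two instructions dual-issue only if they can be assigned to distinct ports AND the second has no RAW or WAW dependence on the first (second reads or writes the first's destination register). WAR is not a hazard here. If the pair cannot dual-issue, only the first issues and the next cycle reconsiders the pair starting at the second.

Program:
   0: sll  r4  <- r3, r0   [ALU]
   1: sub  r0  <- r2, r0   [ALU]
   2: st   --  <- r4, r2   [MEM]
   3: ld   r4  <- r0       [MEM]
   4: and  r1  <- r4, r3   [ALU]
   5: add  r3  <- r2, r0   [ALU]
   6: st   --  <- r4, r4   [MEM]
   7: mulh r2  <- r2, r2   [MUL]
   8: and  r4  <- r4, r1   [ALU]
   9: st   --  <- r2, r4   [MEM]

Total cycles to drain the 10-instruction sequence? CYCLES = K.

0. sll.ALU/sub.ALU @i0+i1  | pair
1. st.MEM @i2  | no-port MEM/MEM
2. ld.MEM @i3  | RAW r4
3. and.ALU/add.ALU @i4+i5  | pair
4. st.MEM/mulh.MUL @i6+i7  | pair
5. and.ALU @i8  | RAW r4
6. st.MEM @i9  | tail

CYCLES = 7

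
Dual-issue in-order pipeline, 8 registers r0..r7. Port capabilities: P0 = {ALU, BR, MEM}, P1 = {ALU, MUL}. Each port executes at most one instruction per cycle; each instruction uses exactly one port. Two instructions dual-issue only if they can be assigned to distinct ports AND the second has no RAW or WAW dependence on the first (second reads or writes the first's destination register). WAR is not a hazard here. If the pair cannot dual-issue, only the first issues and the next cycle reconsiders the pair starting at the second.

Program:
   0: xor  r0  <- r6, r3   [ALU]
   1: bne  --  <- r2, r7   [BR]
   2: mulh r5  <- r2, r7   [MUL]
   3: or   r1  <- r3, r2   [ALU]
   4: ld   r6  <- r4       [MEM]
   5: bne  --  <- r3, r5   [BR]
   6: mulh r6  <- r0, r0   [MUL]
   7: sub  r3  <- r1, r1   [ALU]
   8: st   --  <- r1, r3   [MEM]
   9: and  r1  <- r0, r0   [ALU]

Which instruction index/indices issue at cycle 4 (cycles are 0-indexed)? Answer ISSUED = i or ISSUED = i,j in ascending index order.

0. xor.ALU;bne.BR @i0+i1  | pair
1. mulh.MUL;or.ALU @i2+i3  | pair
2. ld.MEM @i4  | no-port MEM/BR
3. bne.BR;mulh.MUL @i5+i6  | pair
4. sub.ALU @i7  | RAW r3
5. st.MEM;and.ALU @i8+i9  | pair

ISSUED = 7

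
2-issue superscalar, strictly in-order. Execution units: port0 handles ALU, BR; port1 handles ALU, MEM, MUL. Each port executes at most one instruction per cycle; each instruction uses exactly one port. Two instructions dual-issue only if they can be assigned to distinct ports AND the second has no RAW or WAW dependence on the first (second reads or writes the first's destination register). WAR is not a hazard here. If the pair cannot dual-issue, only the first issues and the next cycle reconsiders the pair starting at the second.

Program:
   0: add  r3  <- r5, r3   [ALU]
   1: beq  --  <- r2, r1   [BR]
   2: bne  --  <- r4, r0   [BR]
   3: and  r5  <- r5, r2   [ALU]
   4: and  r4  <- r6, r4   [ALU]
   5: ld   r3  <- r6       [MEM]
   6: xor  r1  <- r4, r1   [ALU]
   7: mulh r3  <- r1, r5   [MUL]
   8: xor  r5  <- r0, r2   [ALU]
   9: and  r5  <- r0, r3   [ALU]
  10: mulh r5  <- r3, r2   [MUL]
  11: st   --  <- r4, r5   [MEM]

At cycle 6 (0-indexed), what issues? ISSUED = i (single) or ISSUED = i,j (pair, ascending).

#0 head=0: add.ALU+beq.BR i0+i1 pair
#1 head=2: bne.BR+and.ALU i2+i3 pair
#2 head=4: and.ALU+ld.MEM i4+i5 pair
#3 head=6: xor.ALU i6 RAW r1
#4 head=7: mulh.MUL+xor.ALU i7+i8 pair
#5 head=9: and.ALU i9 WAW r5
#6 head=10: mulh.MUL i10 no-port MUL/MEM
#7 head=11: st.MEM i11 tail

ISSUED = 10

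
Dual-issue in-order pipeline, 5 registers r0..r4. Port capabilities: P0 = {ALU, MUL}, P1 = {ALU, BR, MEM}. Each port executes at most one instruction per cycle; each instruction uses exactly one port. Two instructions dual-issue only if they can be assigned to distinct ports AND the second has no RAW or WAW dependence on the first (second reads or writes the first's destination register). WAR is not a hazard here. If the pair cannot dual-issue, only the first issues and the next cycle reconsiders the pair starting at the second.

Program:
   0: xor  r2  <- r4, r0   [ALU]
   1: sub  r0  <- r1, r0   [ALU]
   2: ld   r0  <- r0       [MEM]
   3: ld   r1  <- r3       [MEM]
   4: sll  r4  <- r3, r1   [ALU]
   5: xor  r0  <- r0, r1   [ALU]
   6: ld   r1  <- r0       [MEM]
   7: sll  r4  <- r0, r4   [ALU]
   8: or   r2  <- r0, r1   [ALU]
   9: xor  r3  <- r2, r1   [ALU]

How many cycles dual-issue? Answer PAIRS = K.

PAIRS = 3

t=0 i0,i1:xor.ALU+sub.ALU ; dual
t=1 i2:ld.MEM ; no-port MEM/MEM
t=2 i3:ld.MEM ; RAW r1
t=3 i4,i5:sll.ALU+xor.ALU ; dual
t=4 i6,i7:ld.MEM+sll.ALU ; dual
t=5 i8:or.ALU ; RAW r2
t=6 i9:xor.ALU ; tail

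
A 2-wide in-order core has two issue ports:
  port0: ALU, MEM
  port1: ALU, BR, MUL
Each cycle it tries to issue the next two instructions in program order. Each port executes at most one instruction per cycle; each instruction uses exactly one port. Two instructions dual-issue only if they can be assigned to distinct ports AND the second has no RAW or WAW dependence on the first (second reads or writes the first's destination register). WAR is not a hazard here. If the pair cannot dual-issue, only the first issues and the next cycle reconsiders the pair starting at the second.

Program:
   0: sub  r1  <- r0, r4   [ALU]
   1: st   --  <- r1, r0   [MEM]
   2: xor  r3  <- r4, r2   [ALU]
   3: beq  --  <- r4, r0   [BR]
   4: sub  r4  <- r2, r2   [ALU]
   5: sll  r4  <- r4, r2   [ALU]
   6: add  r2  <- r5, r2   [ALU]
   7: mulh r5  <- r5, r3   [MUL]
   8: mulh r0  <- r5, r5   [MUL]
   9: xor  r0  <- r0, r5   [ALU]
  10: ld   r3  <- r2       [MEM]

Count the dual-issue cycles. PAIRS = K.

#0 head=0: sub.ALU i0 RAW r1
#1 head=1: st.MEM xor.ALU i1,i2 2-wide
#2 head=3: beq.BR sub.ALU i3,i4 2-wide
#3 head=5: sll.ALU add.ALU i5,i6 2-wide
#4 head=7: mulh.MUL i7 no-port MUL/MUL
#5 head=8: mulh.MUL i8 RAW+WAW r0
#6 head=9: xor.ALU ld.MEM i9,i10 2-wide

PAIRS = 4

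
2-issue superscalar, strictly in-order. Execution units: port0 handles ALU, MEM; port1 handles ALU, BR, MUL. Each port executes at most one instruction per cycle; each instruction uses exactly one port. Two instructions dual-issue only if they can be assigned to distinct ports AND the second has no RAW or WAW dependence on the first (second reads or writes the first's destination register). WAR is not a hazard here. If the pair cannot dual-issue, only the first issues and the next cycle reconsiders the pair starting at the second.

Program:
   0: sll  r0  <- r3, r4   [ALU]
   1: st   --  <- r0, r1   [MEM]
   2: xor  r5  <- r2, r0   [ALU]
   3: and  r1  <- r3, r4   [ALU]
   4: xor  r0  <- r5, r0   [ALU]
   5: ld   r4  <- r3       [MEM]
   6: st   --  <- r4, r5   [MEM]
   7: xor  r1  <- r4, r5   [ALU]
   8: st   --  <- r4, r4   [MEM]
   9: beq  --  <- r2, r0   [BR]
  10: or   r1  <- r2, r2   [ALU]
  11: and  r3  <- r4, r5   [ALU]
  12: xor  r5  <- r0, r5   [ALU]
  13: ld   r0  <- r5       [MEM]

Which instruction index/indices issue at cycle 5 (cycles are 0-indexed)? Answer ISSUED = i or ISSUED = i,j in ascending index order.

ISSUED = 8,9

0. sll @i0  | RAW r0
1. st xor @i1&i2  | pair
2. and xor @i3&i4  | pair
3. ld @i5  | no-port MEM/MEM
4. st xor @i6&i7  | pair
5. st beq @i8&i9  | pair
6. or and @i10&i11  | pair
7. xor @i12  | RAW r5
8. ld @i13  | tail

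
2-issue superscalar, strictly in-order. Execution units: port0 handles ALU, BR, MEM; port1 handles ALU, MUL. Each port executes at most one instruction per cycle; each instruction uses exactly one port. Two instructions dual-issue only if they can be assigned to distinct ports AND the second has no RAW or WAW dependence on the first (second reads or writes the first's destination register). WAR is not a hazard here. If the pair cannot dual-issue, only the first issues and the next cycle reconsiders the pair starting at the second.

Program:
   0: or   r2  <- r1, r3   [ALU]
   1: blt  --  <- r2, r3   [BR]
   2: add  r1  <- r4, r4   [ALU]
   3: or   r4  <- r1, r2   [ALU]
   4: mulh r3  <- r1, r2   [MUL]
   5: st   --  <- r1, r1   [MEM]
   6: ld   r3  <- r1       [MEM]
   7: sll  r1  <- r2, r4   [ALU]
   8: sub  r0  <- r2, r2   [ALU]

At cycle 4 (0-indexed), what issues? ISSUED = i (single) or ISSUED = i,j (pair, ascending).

ISSUED = 6,7

[0] i0  or.ALU  -- RAW r2
[1] i1/i2  blt.BR+add.ALU  -- 2-wide
[2] i3/i4  or.ALU+mulh.MUL  -- 2-wide
[3] i5  st.MEM  -- no-port MEM/MEM
[4] i6/i7  ld.MEM+sll.ALU  -- 2-wide
[5] i8  sub.ALU  -- tail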